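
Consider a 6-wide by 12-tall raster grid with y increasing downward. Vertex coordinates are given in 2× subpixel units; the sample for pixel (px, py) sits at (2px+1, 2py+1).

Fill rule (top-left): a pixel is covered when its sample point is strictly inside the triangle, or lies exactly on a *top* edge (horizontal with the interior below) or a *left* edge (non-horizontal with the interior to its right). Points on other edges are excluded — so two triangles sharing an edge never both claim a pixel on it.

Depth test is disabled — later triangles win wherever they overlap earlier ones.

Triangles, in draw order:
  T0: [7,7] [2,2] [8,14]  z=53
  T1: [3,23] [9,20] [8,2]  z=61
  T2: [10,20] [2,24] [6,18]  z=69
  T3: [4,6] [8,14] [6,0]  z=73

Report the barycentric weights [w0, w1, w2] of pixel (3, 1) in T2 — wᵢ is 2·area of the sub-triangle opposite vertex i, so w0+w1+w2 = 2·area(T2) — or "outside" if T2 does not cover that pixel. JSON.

T0:
  2·area = 30  (B↔C swapped to make it positive)
  edge (7, 7)→(8, 14): d=(1,7) right/bottom  bias=-1
  edge (8, 14)→(2, 2): d=(-6,-12) top-left  bias=+0
  edge (2, 2)→(7, 7): d=(5,5) right/bottom  bias=-1
    (0,0)@(1, 1): e=[36,-6,0] → ·  [on edge]
    (1,1)@(3, 3): e=[24,6,0] → ·  [on edge]
    (2,2)@(5, 5): e=[12,18,0] → ·  [on edge]
    (2,3)@(5, 7): e=[14,6,10] → #
    (3,3)@(7, 7): e=[0,30,0] → ·  [on edge]
    (2,4)@(5, 9): e=[16,-6,20] → ·
    (3,4)@(7, 9): e=[2,18,10] → #
    (4,4)@(9, 9): e=[-12,42,0] → ·  [on edge]
    (3,5)@(7, 11): e=[4,6,20] → #
    (4,5)@(9, 11): e=[-10,30,10] → ·
    (5,5)@(11, 11): e=[-24,54,0] → ·  [on edge]
    (3,6)@(7, 13): e=[6,-6,30] → ·
    (4,10)@(9, 21): e=[0,-30,60] → ·  [on edge]
  covered (3 px):
    · · · · · ·
    · · · · · ·
    · · · · · ·
    · · # · · ·
    · · · # · ·
    · · · # · ·
    · · · · · ·
    · · · · · ·
    · · · · · ·
    · · · · · ·
    · · · · · ·
    · · · · · ·
T1:
  2·area = 111  (B↔C swapped to make it positive)
  edge (3, 23)→(8, 2): d=(5,-21) top-left  bias=+0
  edge (8, 2)→(9, 20): d=(1,18) right/bottom  bias=-1
  edge (9, 20)→(3, 23): d=(-6,3) right/bottom  bias=-1
    (3,3)@(7, 7): e=[4,23,84] → #
    (4,3)@(9, 7): e=[46,-13,78] → ·
    (3,4)@(7, 9): e=[14,25,72] → #
    (4,4)@(9, 9): e=[56,-11,66] → ·
    (3,5)@(7, 11): e=[24,27,60] → #
    (4,5)@(9, 11): e=[66,-9,54] → ·
    (3,6)@(7, 13): e=[34,29,48] → #
    (4,6)@(9, 13): e=[76,-7,42] → ·
    (2,7)@(5, 15): e=[2,67,42] → #
    (4,7)@(9, 15): e=[86,-5,30] → ·
    (2,8)@(5, 17): e=[12,69,30] → #
    (4,8)@(9, 17): e=[96,-3,18] → ·
    (5,9)@(11, 19): e=[148,-37,0] → ·  [on edge]
    (3,10)@(7, 21): e=[74,37,0] → ·  [on edge]
    (1,11)@(3, 23): e=[0,111,0] → ·  [on edge]
  covered (11 px):
    · · · · · ·
    · · · · · ·
    · · · · · ·
    · · · # · ·
    · · · # · ·
    · · · # · ·
    · · · # · ·
    · · # # · ·
    · · # # · ·
    · · # # · ·
    · · # · · ·
    · · · · · ·
T2:
  2·area = 32
  edge (10, 20)→(2, 24): d=(-8,4) right/bottom  bias=-1
  edge (2, 24)→(6, 18): d=(4,-6) top-left  bias=+0
  edge (6, 18)→(10, 20): d=(4,2) right/bottom  bias=-1
    (3,9)@(7, 19): e=[20,10,2] → #
    (4,9)@(9, 19): e=[12,22,-2] → ·
    (2,10)@(5, 21): e=[12,6,14] → #
    (4,10)@(9, 21): e=[-4,30,6] → ·
    (1,11)@(3, 23): e=[4,2,26] → #
    (2,11)@(5, 23): e=[-4,14,22] → ·
    (3,11)@(7, 23): e=[-12,26,18] → ·
  covered (4 px):
    · · · · · ·
    · · · · · ·
    · · · · · ·
    · · · · · ·
    · · · · · ·
    · · · · · ·
    · · · · · ·
    · · · · · ·
    · · · · · ·
    · · · # · ·
    · · # # · ·
    · # · · · ·
T3:
  2·area = 40  (B↔C swapped to make it positive)
  edge (4, 6)→(6, 0): d=(2,-6) top-left  bias=+0
  edge (6, 0)→(8, 14): d=(2,14) right/bottom  bias=-1
  edge (8, 14)→(4, 6): d=(-4,-8) top-left  bias=+0
    (2,1)@(5, 3): e=[0,20,20] → #  [on edge]
    (3,1)@(7, 3): e=[12,-8,36] → ·
    (2,2)@(5, 5): e=[4,24,12] → #
    (3,2)@(7, 5): e=[16,-4,28] → ·
    (2,3)@(5, 7): e=[8,28,4] → #
    (3,3)@(7, 7): e=[20,0,20] → ·  [on edge]
    (1,4)@(3, 9): e=[0,60,-20] → ·  [on edge]
    (2,4)@(5, 9): e=[12,32,-4] → ·
    (3,4)@(7, 9): e=[24,4,12] → #
    (4,4)@(9, 9): e=[36,-24,28] → ·
    (3,5)@(7, 11): e=[28,8,4] → #
    (4,5)@(9, 11): e=[40,-20,20] → ·
    (0,7)@(1, 15): e=[0,100,-60] → ·  [on edge]
    (4,10)@(9, 21): e=[60,0,-20] → ·  [on edge]
  covered (5 px):
    · · · · · ·
    · · # · · ·
    · · # · · ·
    · · # · · ·
    · · · # · ·
    · · · # · ·
    · · · · · ·
    · · · · · ·
    · · · · · ·
    · · · · · ·
    · · · · · ·
    · · · · · ·

Result: "outside"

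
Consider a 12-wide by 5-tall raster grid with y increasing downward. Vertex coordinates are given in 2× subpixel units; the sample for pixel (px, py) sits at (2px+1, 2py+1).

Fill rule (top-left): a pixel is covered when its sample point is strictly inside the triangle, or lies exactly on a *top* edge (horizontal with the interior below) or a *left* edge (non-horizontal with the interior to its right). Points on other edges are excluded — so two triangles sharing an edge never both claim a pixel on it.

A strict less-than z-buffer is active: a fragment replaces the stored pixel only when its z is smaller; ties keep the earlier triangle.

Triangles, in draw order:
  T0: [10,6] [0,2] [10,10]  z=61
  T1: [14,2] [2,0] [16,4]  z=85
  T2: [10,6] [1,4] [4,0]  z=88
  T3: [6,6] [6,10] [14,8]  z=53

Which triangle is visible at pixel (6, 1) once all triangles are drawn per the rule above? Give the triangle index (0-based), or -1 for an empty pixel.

T0:
  2·area = 40  (B↔C swapped to make it positive)
  edge (10, 6)→(10, 10): d=(0,4) right/bottom  bias=-1
  edge (10, 10)→(0, 2): d=(-10,-8) top-left  bias=+0
  edge (0, 2)→(10, 6): d=(10,4) right/bottom  bias=-1
    (2,2)@(5, 5): e=[20,10,10] → X
    (3,2)@(7, 5): e=[12,26,2] → X
    (4,2)@(9, 5): e=[4,42,-6] → .
    (2,3)@(5, 7): e=[20,-10,30] → .
    (3,3)@(7, 7): e=[12,6,22] → X
    (4,3)@(9, 7): e=[4,22,14] → X
    (5,3)@(11, 7): e=[-4,38,6] → .
    (3,4)@(7, 9): e=[12,-14,42] → .
    (4,4)@(9, 9): e=[4,2,34] → X
    (5,4)@(11, 9): e=[-4,18,26] → .
  covered (5 px):
    . . . . . . . . . . . .
    . . . . . . . . . . . .
    . . X X . . . . . . . .
    . . . X X . . . . . . .
    . . . . X . . . . . . .
T1:
  2·area = 20  (B↔C swapped to make it positive)
  edge (14, 2)→(16, 4): d=(2,2) right/bottom  bias=-1
  edge (16, 4)→(2, 0): d=(-14,-4) top-left  bias=+0
  edge (2, 0)→(14, 2): d=(12,2) right/bottom  bias=-1
    (3,0)@(7, 1): e=[12,6,2] → X
    (4,0)@(9, 1): e=[8,14,-2] → .
    (6,0)@(13, 1): e=[0,30,-10] → .  [on edge]
    (3,1)@(7, 3): e=[16,-22,26] → .
    (6,1)@(13, 3): e=[4,2,14] → X
    (7,1)@(15, 3): e=[0,10,10] → .  [on edge]
    (6,2)@(13, 5): e=[8,-26,38] → .
    (8,2)@(17, 5): e=[0,-10,30] → .  [on edge]
    (9,3)@(19, 7): e=[0,-30,50] → .  [on edge]
    (10,4)@(21, 9): e=[0,-50,70] → .  [on edge]
  covered (2 px):
    . . . X . . . . . . . .
    . . . . . . X . . . . .
    . . . . . . . . . . . .
    . . . . . . . . . . . .
    . . . . . . . . . . . .
T2:
  2·area = 42
  edge (10, 6)→(1, 4): d=(-9,-2) top-left  bias=+0
  edge (1, 4)→(4, 0): d=(3,-4) top-left  bias=+0
  edge (4, 0)→(10, 6): d=(6,6) right/bottom  bias=-1
    (2,0)@(5, 1): e=[35,7,0] → .  [on edge]
    (1,1)@(3, 3): e=[13,5,24] → X
    (2,1)@(5, 3): e=[17,13,12] → X
    (3,1)@(7, 3): e=[21,21,0] → .  [on edge]
    (1,2)@(3, 5): e=[-5,11,36] → .
    (2,2)@(5, 5): e=[-1,19,24] → .
    (3,2)@(7, 5): e=[3,27,12] → X
    (4,2)@(9, 5): e=[7,35,0] → .  [on edge]
    (3,3)@(7, 7): e=[-15,33,24] → .
    (5,3)@(11, 7): e=[-7,49,0] → .  [on edge]
    (6,4)@(13, 9): e=[-21,63,0] → .  [on edge]
  covered (3 px):
    . . . . . . . . . . . .
    . X X . . . . . . . . .
    . . . X . . . . . . . .
    . . . . . . . . . . . .
    . . . . . . . . . . . .
T3:
  2·area = 32  (B↔C swapped to make it positive)
  edge (6, 6)→(14, 8): d=(8,2) right/bottom  bias=-1
  edge (14, 8)→(6, 10): d=(-8,2) right/bottom  bias=-1
  edge (6, 10)→(6, 6): d=(0,-4) top-left  bias=+0
    (3,3)@(7, 7): e=[6,22,4] → X
    (4,3)@(9, 7): e=[2,18,12] → X
    (5,3)@(11, 7): e=[-2,14,20] → .
    (3,4)@(7, 9): e=[22,6,4] → X
    (5,4)@(11, 9): e=[14,-2,20] → .
  covered (4 px):
    . . . . . . . . . . . .
    . . . . . . . . . . . .
    . . . . . . . . . . . .
    . . . X X . . . . . . .
    . . . X X . . . . . . .

Z-buffer (winner per pixel, '.' = empty):
  . . . 1 . . . . . . . .
  . 2 2 . . . 1 . . . . .
  . . 0 0 . . . . . . . .
  . . . 3 3 . . . . . . .
  . . . 3 3 . . . . . . .

Final: 1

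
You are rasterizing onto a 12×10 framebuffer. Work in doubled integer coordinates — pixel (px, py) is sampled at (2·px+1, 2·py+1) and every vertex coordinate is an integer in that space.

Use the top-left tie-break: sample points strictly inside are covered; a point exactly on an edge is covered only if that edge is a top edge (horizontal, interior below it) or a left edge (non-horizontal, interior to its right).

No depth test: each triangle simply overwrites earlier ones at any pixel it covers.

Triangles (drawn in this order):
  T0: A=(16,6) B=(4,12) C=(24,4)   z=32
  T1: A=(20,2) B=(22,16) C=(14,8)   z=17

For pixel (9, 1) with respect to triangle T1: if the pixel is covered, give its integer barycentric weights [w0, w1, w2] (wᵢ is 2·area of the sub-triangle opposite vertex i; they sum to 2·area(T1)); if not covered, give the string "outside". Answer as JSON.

T0:
  2·area = 24  (B↔C swapped to make it positive)
  edge (16, 6)→(24, 4): d=(8,-2) top-left  bias=+0
  edge (24, 4)→(4, 12): d=(-20,8) right/bottom  bias=-1
  edge (4, 12)→(16, 6): d=(12,-6) top-left  bias=+0
    (10,2)@(21, 5): e=[2,4,18] → #
    (11,2)@(23, 5): e=[6,-12,30] → ·
    (7,3)@(15, 7): e=[6,12,6] → #
    (8,3)@(17, 7): e=[10,-4,18] → ·
    (10,3)@(21, 7): e=[18,-36,42] → ·
    (5,4)@(11, 9): e=[14,4,6] → #
    (6,4)@(13, 9): e=[18,-12,18] → ·
    (7,4)@(15, 9): e=[22,-28,30] → ·
    (5,5)@(11, 11): e=[30,-36,30] → ·
  covered (3 px):
    · · · · · · · · · · · ·
    · · · · · · · · · · · ·
    · · · · · · · · · · # ·
    · · · · · · · # · · · ·
    · · · · · # · · · · · ·
    · · · · · · · · · · · ·
    · · · · · · · · · · · ·
    · · · · · · · · · · · ·
    · · · · · · · · · · · ·
    · · · · · · · · · · · ·
T1:
  2·area = 96
  edge (20, 2)→(22, 16): d=(2,14) right/bottom  bias=-1
  edge (22, 16)→(14, 8): d=(-8,-8) top-left  bias=+0
  edge (14, 8)→(20, 2): d=(6,-6) top-left  bias=+0
    (3,0)@(7, 1): e=[180,0,-84] → ·  [on edge]
    (10,0)@(21, 1): e=[-16,112,0] → ·  [on edge]
    (4,1)@(9, 3): e=[156,0,-60] → ·  [on edge]
    (9,1)@(19, 3): e=[16,80,0] → #  [on edge]
    (10,1)@(21, 3): e=[-12,96,12] → ·
    (5,2)@(11, 5): e=[132,0,-36] → ·  [on edge]
    (8,2)@(17, 5): e=[48,48,0] → #  [on edge]
    (10,2)@(21, 5): e=[-8,80,24] → ·
    (6,3)@(13, 7): e=[108,0,-12] → ·  [on edge]
    (7,3)@(15, 7): e=[80,16,0] → #  [on edge]
    (10,3)@(21, 7): e=[-4,64,36] → ·
    (6,4)@(13, 9): e=[112,-16,0] → ·  [on edge]
    (7,4)@(15, 9): e=[84,0,12] → #  [on edge]
    (10,4)@(21, 9): e=[0,48,48] → ·  [on edge]
    (5,5)@(11, 11): e=[144,-48,0] → ·  [on edge]
    (8,5)@(17, 11): e=[60,0,36] → #  [on edge]
    (4,6)@(9, 13): e=[176,-80,0] → ·  [on edge]
    (9,6)@(19, 13): e=[36,0,60] → #  [on edge]
    (3,7)@(7, 15): e=[208,-112,0] → ·  [on edge]
    (10,7)@(21, 15): e=[12,0,84] → #  [on edge]
    (2,8)@(5, 17): e=[240,-144,0] → ·  [on edge]
    (11,8)@(23, 17): e=[-12,0,108] → ·  [on edge]
    (1,9)@(3, 19): e=[272,-176,0] → ·  [on edge]
  covered (15 px):
    · · · · · · · · · · · ·
    · · · · · · · · · # · ·
    · · · · · · · · # # · ·
    · · · · · · · # # # · ·
    · · · · · · · # # # · ·
    · · · · · · · · # # # ·
    · · · · · · · · · # # ·
    · · · · · · · · · · # ·
    · · · · · · · · · · · ·
    · · · · · · · · · · · ·

Answer: [80,0,16]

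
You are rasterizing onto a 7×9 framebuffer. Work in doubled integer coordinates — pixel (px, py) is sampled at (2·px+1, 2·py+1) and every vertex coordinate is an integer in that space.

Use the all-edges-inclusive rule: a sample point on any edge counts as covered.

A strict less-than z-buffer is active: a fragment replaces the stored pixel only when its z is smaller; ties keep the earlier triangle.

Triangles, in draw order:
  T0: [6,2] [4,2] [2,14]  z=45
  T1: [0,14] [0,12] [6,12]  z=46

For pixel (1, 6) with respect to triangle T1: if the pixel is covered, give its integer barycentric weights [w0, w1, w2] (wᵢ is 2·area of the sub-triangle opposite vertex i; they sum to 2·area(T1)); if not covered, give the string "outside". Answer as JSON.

T0:
  2·area = 24  (B↔C swapped to make it positive)
  edge (6, 2)→(2, 14): d=(-4,12) inclusive
  edge (2, 14)→(4, 2): d=(2,-12) inclusive
  edge (4, 2)→(6, 2): d=(2,0) inclusive
    (2,1)@(5, 3): e=[8,14,2] → X
    (3,1)@(7, 3): e=[-16,38,2] → .
    (2,2)@(5, 5): e=[0,18,6] → X  [on edge]
    (3,2)@(7, 5): e=[-24,42,6] → .
    (2,3)@(5, 7): e=[-8,22,10] → .
    (1,4)@(3, 9): e=[8,2,14] → X
    (2,4)@(5, 9): e=[-16,26,14] → .
    (1,5)@(3, 11): e=[0,6,18] → X  [on edge]
    (2,5)@(5, 11): e=[-24,30,18] → .
    (1,6)@(3, 13): e=[-8,10,22] → .
    (0,8)@(1, 17): e=[0,-6,30] → .  [on edge]
  covered (4 px):
    . . . . . . .
    . . X . . . .
    . . X . . . .
    . . . . . . .
    . X . . . . .
    . X . . . . .
    . . . . . . .
    . . . . . . .
    . . . . . . .
T1:
  2·area = 12
  edge (0, 14)→(0, 12): d=(0,-2) inclusive
  edge (0, 12)→(6, 12): d=(6,0) inclusive
  edge (6, 12)→(0, 14): d=(-6,2) inclusive
    (4,5)@(9, 11): e=[18,-6,0] → .  [on edge]
    (0,6)@(1, 13): e=[2,6,4] → X
    (1,6)@(3, 13): e=[6,6,0] → X  [on edge]
    (2,6)@(5, 13): e=[10,6,-4] → .
    (0,7)@(1, 15): e=[2,18,-8] → .
    (1,7)@(3, 15): e=[6,18,-12] → .
  covered (2 px):
    . . . . . . .
    . . . . . . .
    . . . . . . .
    . . . . . . .
    . . . . . . .
    . . . . . . .
    X X . . . . .
    . . . . . . .
    . . . . . . .

Result: [6,0,6]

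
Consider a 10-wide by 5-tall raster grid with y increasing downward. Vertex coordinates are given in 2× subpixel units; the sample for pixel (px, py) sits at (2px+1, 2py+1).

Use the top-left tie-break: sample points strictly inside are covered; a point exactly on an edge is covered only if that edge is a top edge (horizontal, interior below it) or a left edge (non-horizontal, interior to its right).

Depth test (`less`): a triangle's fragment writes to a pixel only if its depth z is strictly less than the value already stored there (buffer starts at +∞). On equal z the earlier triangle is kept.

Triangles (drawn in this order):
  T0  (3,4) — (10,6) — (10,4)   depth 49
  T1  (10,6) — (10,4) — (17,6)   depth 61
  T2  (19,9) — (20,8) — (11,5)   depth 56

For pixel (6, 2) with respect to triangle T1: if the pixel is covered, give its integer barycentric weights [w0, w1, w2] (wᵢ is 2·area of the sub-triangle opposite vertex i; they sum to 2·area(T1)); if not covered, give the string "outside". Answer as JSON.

T0:
  2·area = 14  (B↔C swapped to make it positive)
  edge (3, 4)→(10, 4): d=(7,0) top-left  bias=+0
  edge (10, 4)→(10, 6): d=(0,2) right/bottom  bias=-1
  edge (10, 6)→(3, 4): d=(-7,-2) top-left  bias=+0
    (3,2)@(7, 5): e=[7,6,1] → █
    (4,2)@(9, 5): e=[7,2,5] → █
    (5,2)@(11, 5): e=[7,-2,9] → ·
    (3,3)@(7, 7): e=[21,6,-13] → ·
    (4,3)@(9, 7): e=[21,2,-9] → ·
  covered (2 px):
    · · · · · · · · · ·
    · · · · · · · · · ·
    · · · █ █ · · · · ·
    · · · · · · · · · ·
    · · · · · · · · · ·
T1:
  2·area = 14
  edge (10, 6)→(10, 4): d=(0,-2) top-left  bias=+0
  edge (10, 4)→(17, 6): d=(7,2) right/bottom  bias=-1
  edge (17, 6)→(10, 6): d=(-7,0) right/bottom  bias=-1
    (5,2)@(11, 5): e=[2,5,7] → █
    (6,2)@(13, 5): e=[6,1,7] → █
    (7,2)@(15, 5): e=[10,-3,7] → ·
    (5,3)@(11, 7): e=[2,19,-7] → ·
    (6,3)@(13, 7): e=[6,15,-7] → ·
  covered (2 px):
    · · · · · · · · · ·
    · · · · · · · · · ·
    · · · · · █ █ · · ·
    · · · · · · · · · ·
    · · · · · · · · · ·
T2:
  2·area = 12  (B↔C swapped to make it positive)
  edge (19, 9)→(11, 5): d=(-8,-4) top-left  bias=+0
  edge (11, 5)→(20, 8): d=(9,3) right/bottom  bias=-1
  edge (20, 8)→(19, 9): d=(-1,1) right/bottom  bias=-1
    (1,0)@(3, 1): e=[0,-12,24] → ·  [on edge]
    (2,1)@(5, 3): e=[-8,0,20] → ·  [on edge]
    (3,1)@(7, 3): e=[0,-6,18] → ·  [on edge]
    (5,2)@(11, 5): e=[0,0,12] → ·  [on edge]
    (7,3)@(15, 7): e=[0,6,6] → █  [on edge]
    (8,3)@(17, 7): e=[8,0,4] → ·  [on edge]
    (7,4)@(15, 9): e=[-16,24,4] → ·
    (9,4)@(19, 9): e=[0,12,0] → ·  [on edge]
  covered (1 px):
    · · · · · · · · · ·
    · · · · · · · · · ·
    · · · · · · · · · ·
    · · · · · · · █ · ·
    · · · · · · · · · ·

Result: [1,7,6]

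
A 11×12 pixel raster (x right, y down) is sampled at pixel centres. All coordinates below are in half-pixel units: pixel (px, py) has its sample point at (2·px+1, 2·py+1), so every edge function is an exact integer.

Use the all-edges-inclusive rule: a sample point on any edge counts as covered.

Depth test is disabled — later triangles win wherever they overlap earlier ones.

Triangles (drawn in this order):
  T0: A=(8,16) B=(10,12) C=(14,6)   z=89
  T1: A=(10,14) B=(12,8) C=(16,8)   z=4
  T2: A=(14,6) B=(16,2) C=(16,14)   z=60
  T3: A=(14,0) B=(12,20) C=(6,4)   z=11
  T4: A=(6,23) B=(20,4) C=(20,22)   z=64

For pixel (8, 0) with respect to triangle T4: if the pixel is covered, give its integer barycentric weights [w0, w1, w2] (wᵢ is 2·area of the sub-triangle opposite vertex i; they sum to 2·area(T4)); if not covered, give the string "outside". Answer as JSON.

T0:
  2·area = 4
  edge (8, 16)→(10, 12): d=(2,-4) inclusive
  edge (10, 12)→(14, 6): d=(4,-6) inclusive
  edge (14, 6)→(8, 16): d=(-6,10) inclusive
    (8,0)@(17, 1): e=[6,-2,0] → ·  [on edge]
    (5,5)@(11, 11): e=[2,2,0] → █  [on edge]
    (6,5)@(13, 11): e=[10,14,-20] → ·
    (5,6)@(11, 13): e=[6,10,-12] → ·
    (2,10)@(5, 21): e=[-2,6,0] → ·  [on edge]
  covered (1 px):
    · · · · · · · · · · ·
    · · · · · · · · · · ·
    · · · · · · · · · · ·
    · · · · · · · · · · ·
    · · · · · · · · · · ·
    · · · · · █ · · · · ·
    · · · · · · · · · · ·
    · · · · · · · · · · ·
    · · · · · · · · · · ·
    · · · · · · · · · · ·
    · · · · · · · · · · ·
    · · · · · · · · · · ·
T1:
  2·area = 24
  edge (10, 14)→(12, 8): d=(2,-6) inclusive
  edge (12, 8)→(16, 8): d=(4,0) inclusive
  edge (16, 8)→(10, 14): d=(-6,6) inclusive
    (10,1)@(21, 3): e=[44,-20,0] → ·  [on edge]
    (6,2)@(13, 5): e=[0,-12,36] → ·  [on edge]
    (9,2)@(19, 5): e=[36,-12,0] → ·  [on edge]
    (8,3)@(17, 7): e=[28,-4,0] → ·  [on edge]
    (6,4)@(13, 9): e=[8,4,12] → █
    (7,4)@(15, 9): e=[20,4,0] → █  [on edge]
    (8,4)@(17, 9): e=[32,4,-12] → ·
    (5,5)@(11, 11): e=[0,12,12] → █  [on edge]
    (6,5)@(13, 11): e=[12,12,0] → █  [on edge]
    (7,5)@(15, 11): e=[24,12,-12] → ·
    (5,6)@(11, 13): e=[4,20,0] → █  [on edge]
    (6,6)@(13, 13): e=[16,20,-12] → ·
    (4,7)@(9, 15): e=[-4,28,0] → ·  [on edge]
    (3,8)@(7, 17): e=[-12,36,0] → ·  [on edge]
    (4,8)@(9, 17): e=[0,36,-12] → ·  [on edge]
    (2,9)@(5, 19): e=[-20,44,0] → ·  [on edge]
    (1,10)@(3, 21): e=[-28,52,0] → ·  [on edge]
    (0,11)@(1, 23): e=[-36,60,0] → ·  [on edge]
    (3,11)@(7, 23): e=[0,60,-36] → ·  [on edge]
  covered (5 px):
    · · · · · · · · · · ·
    · · · · · · · · · · ·
    · · · · · · · · · · ·
    · · · · · · · · · · ·
    · · · · · · █ █ · · ·
    · · · · · █ █ · · · ·
    · · · · · █ · · · · ·
    · · · · · · · · · · ·
    · · · · · · · · · · ·
    · · · · · · · · · · ·
    · · · · · · · · · · ·
    · · · · · · · · · · ·
T2:
  2·area = 24
  edge (14, 6)→(16, 2): d=(2,-4) inclusive
  edge (16, 2)→(16, 14): d=(0,12) inclusive
  edge (16, 14)→(14, 6): d=(-2,-8) inclusive
    (7,2)@(15, 5): e=[2,12,10] → █
    (8,2)@(17, 5): e=[10,-12,26] → ·
    (7,3)@(15, 7): e=[6,12,6] → █
    (8,3)@(17, 7): e=[14,-12,22] → ·
    (7,4)@(15, 9): e=[10,12,2] → █
    (8,4)@(17, 9): e=[18,-12,18] → ·
    (7,5)@(15, 11): e=[14,12,-2] → ·
  covered (3 px):
    · · · · · · · · · · ·
    · · · · · · · · · · ·
    · · · · · · · █ · · ·
    · · · · · · · █ · · ·
    · · · · · · · █ · · ·
    · · · · · · · · · · ·
    · · · · · · · · · · ·
    · · · · · · · · · · ·
    · · · · · · · · · · ·
    · · · · · · · · · · ·
    · · · · · · · · · · ·
    · · · · · · · · · · ·
T3:
  2·area = 152
  edge (14, 0)→(12, 20): d=(-2,20) inclusive
  edge (12, 20)→(6, 4): d=(-6,-16) inclusive
  edge (6, 4)→(14, 0): d=(8,-4) inclusive
    (6,0)@(13, 1): e=[18,130,4] → █
    (7,0)@(15, 1): e=[-22,162,12] → ·
    (4,1)@(9, 3): e=[94,54,4] → █
    (5,1)@(11, 3): e=[54,86,12] → █
    (7,1)@(15, 3): e=[-26,150,28] → ·
    (3,2)@(7, 5): e=[130,10,12] → █
    (7,2)@(15, 5): e=[-30,138,44] → ·
    (3,3)@(7, 7): e=[126,-2,28] → ·
    (4,3)@(9, 7): e=[86,30,36] → █
    (7,3)@(15, 7): e=[-34,126,60] → ·
    (4,4)@(9, 9): e=[82,18,52] → █
    (7,4)@(15, 9): e=[-38,114,76] → ·
  covered (19 px):
    · · · · · · █ · · · ·
    · · · · █ █ █ · · · ·
    · · · █ █ █ █ · · · ·
    · · · · █ █ █ · · · ·
    · · · · █ █ █ · · · ·
    · · · · █ █ · · · · ·
    · · · · · █ · · · · ·
    · · · · · █ · · · · ·
    · · · · · █ · · · · ·
    · · · · · · · · · · ·
    · · · · · · · · · · ·
    · · · · · · · · · · ·
T4:
  2·area = 252
  edge (6, 23)→(20, 4): d=(14,-19) inclusive
  edge (20, 4)→(20, 22): d=(0,18) inclusive
  edge (20, 22)→(6, 23): d=(-14,1) inclusive
    (9,3)@(19, 7): e=[23,18,211] → █
    (10,3)@(21, 7): e=[61,-18,209] → ·
    (8,4)@(17, 9): e=[13,54,185] → █
    (10,4)@(21, 9): e=[89,-18,181] → ·
    (7,5)@(15, 11): e=[3,90,159] → █
    (10,5)@(21, 11): e=[117,-18,153] → ·
    (7,6)@(15, 13): e=[31,90,131] → █
    (10,6)@(21, 13): e=[145,-18,125] → ·
    (6,7)@(13, 15): e=[21,126,105] → █
    (10,7)@(21, 15): e=[173,-18,97] → ·
    (5,8)@(11, 17): e=[11,162,79] → █
    (10,8)@(21, 17): e=[201,-18,69] → ·
  covered (30 px):
    · · · · · · · · · · ·
    · · · · · · · · · · ·
    · · · · · · · · · · ·
    · · · · · · · · · █ ·
    · · · · · · · · █ █ ·
    · · · · · · · █ █ █ ·
    · · · · · · · █ █ █ ·
    · · · · · · █ █ █ █ ·
    · · · · · █ █ █ █ █ ·
    · · · · █ █ █ █ █ █ ·
    · · · · █ █ █ █ █ █ ·
    · · · · · · · · · · ·

Answer: "outside"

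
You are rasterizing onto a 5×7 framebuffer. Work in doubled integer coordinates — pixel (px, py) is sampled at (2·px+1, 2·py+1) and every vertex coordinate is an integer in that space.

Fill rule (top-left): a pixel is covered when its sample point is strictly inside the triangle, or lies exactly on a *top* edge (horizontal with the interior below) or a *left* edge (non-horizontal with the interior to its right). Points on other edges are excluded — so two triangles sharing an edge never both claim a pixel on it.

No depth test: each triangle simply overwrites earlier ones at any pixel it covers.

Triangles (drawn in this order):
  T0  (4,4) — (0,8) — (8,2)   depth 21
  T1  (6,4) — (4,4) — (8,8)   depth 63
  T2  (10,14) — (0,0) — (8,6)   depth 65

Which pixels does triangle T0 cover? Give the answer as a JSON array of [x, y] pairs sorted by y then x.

T0:
  2·area = 8  (B↔C swapped to make it positive)
  edge (4, 4)→(8, 2): d=(4,-2) top-left  bias=+0
  edge (8, 2)→(0, 8): d=(-8,6) right/bottom  bias=-1
  edge (0, 8)→(4, 4): d=(4,-4) top-left  bias=+0
    (3,0)@(7, 1): e=[-6,14,0] → .  [on edge]
    (2,1)@(5, 3): e=[-2,10,0] → .  [on edge]
    (1,2)@(3, 5): e=[2,6,0] → X  [on edge]
    (2,2)@(5, 5): e=[6,-6,8] → .
    (0,3)@(1, 7): e=[6,2,0] → X  [on edge]
    (1,3)@(3, 7): e=[10,-10,8] → .
    (0,4)@(1, 9): e=[14,-14,8] → .
  covered (2 px):
    . . . . .
    . . . . .
    . X . . .
    X . . . .
    . . . . .
    . . . . .
    . . . . .
T1:
  2·area = 8  (B↔C swapped to make it positive)
  edge (6, 4)→(8, 8): d=(2,4) right/bottom  bias=-1
  edge (8, 8)→(4, 4): d=(-4,-4) top-left  bias=+0
  edge (4, 4)→(6, 4): d=(2,0) top-left  bias=+0
    (0,0)@(1, 1): e=[14,0,-6] → .  [on edge]
    (1,1)@(3, 3): e=[10,0,-2] → .  [on edge]
    (2,2)@(5, 5): e=[6,0,2] → X  [on edge]
    (3,2)@(7, 5): e=[-2,8,2] → .
    (2,3)@(5, 7): e=[10,-8,6] → .
    (3,3)@(7, 7): e=[2,0,6] → X  [on edge]
    (4,3)@(9, 7): e=[-6,8,6] → .
    (3,4)@(7, 9): e=[6,-8,10] → .
    (4,4)@(9, 9): e=[-2,0,10] → .  [on edge]
  covered (2 px):
    . . . . .
    . . . . .
    . . X . .
    . . . X .
    . . . . .
    . . . . .
    . . . . .
T2:
  2·area = 52
  edge (10, 14)→(0, 0): d=(-10,-14) top-left  bias=+0
  edge (0, 0)→(8, 6): d=(8,6) right/bottom  bias=-1
  edge (8, 6)→(10, 14): d=(2,8) right/bottom  bias=-1
    (0,0)@(1, 1): e=[4,2,46] → X
    (1,0)@(3, 1): e=[32,-10,30] → .
    (0,1)@(1, 3): e=[-16,18,50] → .
    (1,1)@(3, 3): e=[12,6,34] → X
    (2,1)@(5, 3): e=[40,-6,18] → .
    (1,2)@(3, 5): e=[-8,22,38] → .
    (2,2)@(5, 5): e=[20,10,22] → X
    (3,2)@(7, 5): e=[48,-2,6] → .
    (2,3)@(5, 7): e=[0,26,26] → X  [on edge]
    (3,3)@(7, 7): e=[28,14,10] → X
    (4,3)@(9, 7): e=[56,2,-6] → .
    (2,4)@(5, 9): e=[-20,42,30] → .
  covered (7 px):
    X . . . .
    . X . . .
    . . X . .
    . . X X .
    . . . X .
    . . . . X
    . . . . .

Final: [[1,2],[0,3]]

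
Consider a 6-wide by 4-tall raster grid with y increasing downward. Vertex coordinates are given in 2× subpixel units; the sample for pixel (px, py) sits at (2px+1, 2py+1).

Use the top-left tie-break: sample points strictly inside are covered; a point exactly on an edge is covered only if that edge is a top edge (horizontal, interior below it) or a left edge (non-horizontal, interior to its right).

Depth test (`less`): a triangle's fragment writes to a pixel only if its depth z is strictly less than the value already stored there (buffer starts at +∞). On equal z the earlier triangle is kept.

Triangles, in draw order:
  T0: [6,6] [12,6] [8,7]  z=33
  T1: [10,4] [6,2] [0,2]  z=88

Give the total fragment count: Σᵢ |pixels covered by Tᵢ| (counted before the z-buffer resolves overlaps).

T0:
  2·area = 6
  edge (6, 6)→(12, 6): d=(6,0) top-left  bias=+0
  edge (12, 6)→(8, 7): d=(-4,1) right/bottom  bias=-1
  edge (8, 7)→(6, 6): d=(-2,-1) top-left  bias=+0
  covered (0 px):
    . . . . . .
    . . . . . .
    . . . . . .
    . . . . . .
T1:
  2·area = 12  (B↔C swapped to make it positive)
  edge (10, 4)→(0, 2): d=(-10,-2) top-left  bias=+0
  edge (0, 2)→(6, 2): d=(6,0) top-left  bias=+0
  edge (6, 2)→(10, 4): d=(4,2) right/bottom  bias=-1
    (2,1)@(5, 3): e=[0,6,6] → X  [on edge]
    (3,1)@(7, 3): e=[4,6,2] → X
    (4,1)@(9, 3): e=[8,6,-2] → .
    (2,2)@(5, 5): e=[-20,18,14] → .
    (3,2)@(7, 5): e=[-16,18,10] → .
  covered (2 px):
    . . . . . .
    . . X X . .
    . . . . . .
    . . . . . .

Final: 2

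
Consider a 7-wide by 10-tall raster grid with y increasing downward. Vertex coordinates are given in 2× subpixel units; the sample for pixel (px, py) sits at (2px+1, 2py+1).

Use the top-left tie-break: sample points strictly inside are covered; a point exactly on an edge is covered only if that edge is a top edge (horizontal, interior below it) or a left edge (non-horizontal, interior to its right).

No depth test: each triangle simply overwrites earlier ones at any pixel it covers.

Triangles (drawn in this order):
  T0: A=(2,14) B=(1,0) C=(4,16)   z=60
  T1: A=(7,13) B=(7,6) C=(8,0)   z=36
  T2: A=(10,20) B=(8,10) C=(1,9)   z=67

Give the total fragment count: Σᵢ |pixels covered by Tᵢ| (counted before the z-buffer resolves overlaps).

T0:
  2·area = 26
  edge (2, 14)→(1, 0): d=(-1,-14) top-left  bias=+0
  edge (1, 0)→(4, 16): d=(3,16) right/bottom  bias=-1
  edge (4, 16)→(2, 14): d=(-2,-2) top-left  bias=+0
    (1,5)@(3, 11): e=[17,1,8] → X
    (2,5)@(5, 11): e=[45,-31,12] → .
    (0,6)@(1, 13): e=[-13,39,0] → .  [on edge]
    (1,6)@(3, 13): e=[15,7,4] → X
    (2,6)@(5, 13): e=[43,-25,8] → .
    (1,7)@(3, 15): e=[13,13,0] → X  [on edge]
    (2,7)@(5, 15): e=[41,-19,4] → .
    (1,8)@(3, 17): e=[11,19,-4] → .
    (2,8)@(5, 17): e=[39,-13,0] → .  [on edge]
    (3,9)@(7, 19): e=[65,-39,0] → .  [on edge]
  covered (3 px):
    . . . . . . .
    . . . . . . .
    . . . . . . .
    . . . . . . .
    . . . . . . .
    . X . . . . .
    . X . . . . .
    . X . . . . .
    . . . . . . .
    . . . . . . .
T1:
  2·area = 7
  edge (7, 13)→(7, 6): d=(0,-7) top-left  bias=+0
  edge (7, 6)→(8, 0): d=(1,-6) top-left  bias=+0
  edge (8, 0)→(7, 13): d=(-1,13) right/bottom  bias=-1
    (3,0)@(7, 1): e=[0,-5,12] → .  [on edge]
    (3,1)@(7, 3): e=[0,-3,10] → .  [on edge]
    (3,2)@(7, 5): e=[0,-1,8] → .  [on edge]
    (3,3)@(7, 7): e=[0,1,6] → X  [on edge]
    (4,3)@(9, 7): e=[14,13,-20] → .
    (3,4)@(7, 9): e=[0,3,4] → X  [on edge]
    (4,4)@(9, 9): e=[14,15,-22] → .
    (3,5)@(7, 11): e=[0,5,2] → X  [on edge]
    (4,5)@(9, 11): e=[14,17,-24] → .
    (3,6)@(7, 13): e=[0,7,0] → .  [on edge]
    (3,7)@(7, 15): e=[0,9,-2] → .  [on edge]
    (3,8)@(7, 17): e=[0,11,-4] → .  [on edge]
    (3,9)@(7, 19): e=[0,13,-6] → .  [on edge]
  covered (3 px):
    . . . . . . .
    . . . . . . .
    . . . . . . .
    . . . X . . .
    . . . X . . .
    . . . X . . .
    . . . . . . .
    . . . . . . .
    . . . . . . .
    . . . . . . .
T2:
  2·area = 68  (B↔C swapped to make it positive)
  edge (10, 20)→(1, 9): d=(-9,-11) top-left  bias=+0
  edge (1, 9)→(8, 10): d=(7,1) right/bottom  bias=-1
  edge (8, 10)→(10, 20): d=(2,10) right/bottom  bias=-1
    (3,2)@(7, 5): e=[102,-34,0] → .  [on edge]
    (0,4)@(1, 9): e=[0,0,68] → .  [on edge]
    (1,5)@(3, 11): e=[4,12,52] → X
    (2,5)@(5, 11): e=[26,10,32] → X
    (3,5)@(7, 11): e=[48,8,12] → X
    (4,5)@(9, 11): e=[70,6,-8] → .
    (1,6)@(3, 13): e=[-14,26,56] → .
    (2,6)@(5, 13): e=[8,24,36] → X
    (4,6)@(9, 13): e=[52,20,-4] → .
    (2,7)@(5, 15): e=[-10,38,40] → .
    (3,7)@(7, 15): e=[12,36,20] → X
    (4,7)@(9, 15): e=[34,34,0] → .  [on edge]
  covered (7 px):
    . . . . . . .
    . . . . . . .
    . . . . . . .
    . . . . . . .
    . . . . . . .
    . X X X . . .
    . . X X . . .
    . . . X . . .
    . . . . X . .
    . . . . . . .

Result: 13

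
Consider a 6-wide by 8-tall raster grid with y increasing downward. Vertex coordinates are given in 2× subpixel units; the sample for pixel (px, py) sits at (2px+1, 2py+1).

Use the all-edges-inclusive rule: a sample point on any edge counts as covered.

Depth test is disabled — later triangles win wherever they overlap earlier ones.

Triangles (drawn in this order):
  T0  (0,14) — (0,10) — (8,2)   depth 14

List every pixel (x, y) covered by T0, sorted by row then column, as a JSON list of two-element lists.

T0:
  2·area = 32
  edge (0, 14)→(0, 10): d=(0,-4) inclusive
  edge (0, 10)→(8, 2): d=(8,-8) inclusive
  edge (8, 2)→(0, 14): d=(-8,12) inclusive
    (4,0)@(9, 1): e=[36,0,-4] → ·  [on edge]
    (3,1)@(7, 3): e=[28,0,4] → █  [on edge]
    (4,1)@(9, 3): e=[36,16,-20] → ·
    (2,2)@(5, 5): e=[20,0,12] → █  [on edge]
    (3,2)@(7, 5): e=[28,16,-12] → ·
    (1,3)@(3, 7): e=[12,0,20] → █  [on edge]
    (2,3)@(5, 7): e=[20,16,-4] → ·
    (0,4)@(1, 9): e=[4,0,28] → █  [on edge]
    (2,4)@(5, 9): e=[20,32,-20] → ·
    (0,5)@(1, 11): e=[4,16,12] → █
    (1,5)@(3, 11): e=[12,32,-12] → ·
    (0,6)@(1, 13): e=[4,32,-4] → ·
  covered (6 px):
    · · · · · ·
    · · · █ · ·
    · · █ · · ·
    · █ · · · ·
    █ █ · · · ·
    █ · · · · ·
    · · · · · ·
    · · · · · ·

Answer: [[3,1],[2,2],[1,3],[0,4],[1,4],[0,5]]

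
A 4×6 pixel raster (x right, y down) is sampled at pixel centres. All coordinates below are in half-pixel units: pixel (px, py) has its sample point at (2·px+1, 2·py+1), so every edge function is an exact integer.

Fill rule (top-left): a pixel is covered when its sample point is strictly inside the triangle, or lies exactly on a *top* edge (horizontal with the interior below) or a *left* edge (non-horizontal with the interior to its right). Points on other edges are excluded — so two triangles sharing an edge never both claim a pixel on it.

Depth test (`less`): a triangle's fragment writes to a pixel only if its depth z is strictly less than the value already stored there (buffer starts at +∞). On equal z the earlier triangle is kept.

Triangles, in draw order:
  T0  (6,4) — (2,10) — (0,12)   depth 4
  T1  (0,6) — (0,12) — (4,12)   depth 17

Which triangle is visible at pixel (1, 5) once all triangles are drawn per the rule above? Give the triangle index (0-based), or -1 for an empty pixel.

T0:
  2·area = 4
  edge (6, 4)→(2, 10): d=(-4,6) right/bottom  bias=-1
  edge (2, 10)→(0, 12): d=(-2,2) right/bottom  bias=-1
  edge (0, 12)→(6, 4): d=(6,-8) top-left  bias=+0
    (3,2)@(7, 5): e=[-10,0,14] → ·  [on edge]
    (2,3)@(5, 7): e=[-6,0,10] → ·  [on edge]
    (1,4)@(3, 9): e=[-2,0,6] → ·  [on edge]
    (0,5)@(1, 11): e=[2,0,2] → ·  [on edge]
  covered (0 px):
    · · · ·
    · · · ·
    · · · ·
    · · · ·
    · · · ·
    · · · ·
T1:
  2·area = 24  (B↔C swapped to make it positive)
  edge (0, 6)→(4, 12): d=(4,6) right/bottom  bias=-1
  edge (4, 12)→(0, 12): d=(-4,0) right/bottom  bias=-1
  edge (0, 12)→(0, 6): d=(0,-6) top-left  bias=+0
    (0,4)@(1, 9): e=[6,12,6] → #
    (1,4)@(3, 9): e=[-6,12,18] → ·
    (0,5)@(1, 11): e=[14,4,6] → #
    (1,5)@(3, 11): e=[2,4,18] → #
    (2,5)@(5, 11): e=[-10,4,30] → ·
  covered (3 px):
    · · · ·
    · · · ·
    · · · ·
    · · · ·
    # · · ·
    # # · ·

Z-buffer (winner per pixel, '.' = empty):
  . . . .
  . . . .
  . . . .
  . . . .
  1 . . .
  1 1 . .

Answer: 1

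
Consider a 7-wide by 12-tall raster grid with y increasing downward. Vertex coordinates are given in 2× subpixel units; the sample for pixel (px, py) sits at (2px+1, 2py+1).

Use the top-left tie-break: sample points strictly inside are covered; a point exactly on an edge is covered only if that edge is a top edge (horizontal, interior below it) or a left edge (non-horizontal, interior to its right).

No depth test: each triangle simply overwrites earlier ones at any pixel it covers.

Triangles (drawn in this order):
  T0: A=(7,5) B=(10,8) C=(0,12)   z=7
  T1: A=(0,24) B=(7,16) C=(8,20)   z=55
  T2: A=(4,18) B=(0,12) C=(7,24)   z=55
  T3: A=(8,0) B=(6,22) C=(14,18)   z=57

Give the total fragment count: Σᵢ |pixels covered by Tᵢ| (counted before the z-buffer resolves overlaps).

T0:
  2·area = 42
  edge (7, 5)→(10, 8): d=(3,3) right/bottom  bias=-1
  edge (10, 8)→(0, 12): d=(-10,4) right/bottom  bias=-1
  edge (0, 12)→(7, 5): d=(7,-7) top-left  bias=+0
    (1,0)@(3, 1): e=[0,98,-56] → ·  [on edge]
    (5,0)@(11, 1): e=[-24,66,0] → ·  [on edge]
    (2,1)@(5, 3): e=[0,70,-28] → ·  [on edge]
    (4,1)@(9, 3): e=[-12,54,0] → ·  [on edge]
    (3,2)@(7, 5): e=[0,42,0] → ·  [on edge]
    (2,3)@(5, 7): e=[12,30,0] → █  [on edge]
    (3,3)@(7, 7): e=[6,22,14] → █
    (4,3)@(9, 7): e=[0,14,28] → ·  [on edge]
    (1,4)@(3, 9): e=[24,18,0] → █  [on edge]
    (4,4)@(9, 9): e=[6,-6,42] → ·
    (5,4)@(11, 9): e=[0,-14,56] → ·  [on edge]
    (0,5)@(1, 11): e=[36,6,0] → █  [on edge]
    (6,5)@(13, 11): e=[0,-42,84] → ·  [on edge]
  covered (6 px):
    · · · · · · ·
    · · · · · · ·
    · · · · · · ·
    · · █ █ · · ·
    · █ █ █ · · ·
    █ · · · · · ·
    · · · · · · ·
    · · · · · · ·
    · · · · · · ·
    · · · · · · ·
    · · · · · · ·
    · · · · · · ·
T1:
  2·area = 36
  edge (0, 24)→(7, 16): d=(7,-8) top-left  bias=+0
  edge (7, 16)→(8, 20): d=(1,4) right/bottom  bias=-1
  edge (8, 20)→(0, 24): d=(-8,4) right/bottom  bias=-1
    (3,8)@(7, 17): e=[7,1,28] → █
    (4,8)@(9, 17): e=[23,-7,20] → ·
    (2,9)@(5, 19): e=[5,11,20] → █
    (4,9)@(9, 19): e=[37,-5,4] → ·
    (1,10)@(3, 21): e=[3,21,12] → █
    (3,10)@(7, 21): e=[35,5,-4] → ·
    (0,11)@(1, 23): e=[1,31,4] → █
    (1,11)@(3, 23): e=[17,23,-4] → ·
    (2,11)@(5, 23): e=[33,15,-12] → ·
  covered (6 px):
    · · · · · · ·
    · · · · · · ·
    · · · · · · ·
    · · · · · · ·
    · · · · · · ·
    · · · · · · ·
    · · · · · · ·
    · · · · · · ·
    · · · █ · · ·
    · · █ █ · · ·
    · █ █ · · · ·
    █ · · · · · ·
T2:
  2·area = 6  (B↔C swapped to make it positive)
  edge (4, 18)→(7, 24): d=(3,6) right/bottom  bias=-1
  edge (7, 24)→(0, 12): d=(-7,-12) top-left  bias=+0
  edge (0, 12)→(4, 18): d=(4,6) right/bottom  bias=-1
    (1,8)@(3, 17): e=[3,1,2] → █
    (2,8)@(5, 17): e=[-9,25,-10] → ·
    (1,9)@(3, 19): e=[9,-13,10] → ·
  covered (1 px):
    · · · · · · ·
    · · · · · · ·
    · · · · · · ·
    · · · · · · ·
    · · · · · · ·
    · · · · · · ·
    · · · · · · ·
    · · · · · · ·
    · █ · · · · ·
    · · · · · · ·
    · · · · · · ·
    · · · · · · ·
T3:
  2·area = 168  (B↔C swapped to make it positive)
  edge (8, 0)→(14, 18): d=(6,18) right/bottom  bias=-1
  edge (14, 18)→(6, 22): d=(-8,4) right/bottom  bias=-1
  edge (6, 22)→(8, 0): d=(2,-22) top-left  bias=+0
    (4,1)@(9, 3): e=[0,140,28] → ·  [on edge]
    (4,2)@(9, 5): e=[12,124,32] → █
    (5,2)@(11, 5): e=[-24,116,76] → ·
    (4,3)@(9, 7): e=[24,108,36] → █
    (5,3)@(11, 7): e=[-12,100,80] → ·
    (4,4)@(9, 9): e=[36,92,40] → █
    (5,4)@(11, 9): e=[0,84,84] → ·  [on edge]
    (3,5)@(7, 11): e=[84,84,0] → █  [on edge]
    (5,5)@(11, 11): e=[12,68,88] → █
    (6,5)@(13, 11): e=[-24,60,132] → ·
    (3,6)@(7, 13): e=[96,68,4] → █
    (6,6)@(13, 13): e=[-12,44,136] → ·
    (6,7)@(13, 15): e=[0,28,140] → ·  [on edge]
  covered (20 px):
    · · · · · · ·
    · · · · · · ·
    · · · · █ · ·
    · · · · █ · ·
    · · · · █ · ·
    · · · █ █ █ ·
    · · · █ █ █ ·
    · · · █ █ █ ·
    · · · █ █ █ █
    · · · █ █ █ ·
    · · · █ · · ·
    · · · · · · ·

Answer: 33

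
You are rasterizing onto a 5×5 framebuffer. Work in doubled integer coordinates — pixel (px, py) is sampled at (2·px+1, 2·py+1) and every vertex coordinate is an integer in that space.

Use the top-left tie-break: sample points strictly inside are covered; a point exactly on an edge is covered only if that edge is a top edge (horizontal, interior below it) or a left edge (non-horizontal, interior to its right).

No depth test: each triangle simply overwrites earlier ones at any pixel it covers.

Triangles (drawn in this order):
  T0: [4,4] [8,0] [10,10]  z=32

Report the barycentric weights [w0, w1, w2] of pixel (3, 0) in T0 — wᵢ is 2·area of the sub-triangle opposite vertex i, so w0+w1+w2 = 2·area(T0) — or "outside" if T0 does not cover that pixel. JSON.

T0:
  2·area = 48
  edge (4, 4)→(8, 0): d=(4,-4) top-left  bias=+0
  edge (8, 0)→(10, 10): d=(2,10) right/bottom  bias=-1
  edge (10, 10)→(4, 4): d=(-6,-6) top-left  bias=+0
    (0,0)@(1, 1): e=[-24,72,0] → ·  [on edge]
    (3,0)@(7, 1): e=[0,12,36] → █  [on edge]
    (4,0)@(9, 1): e=[8,-8,48] → ·
    (1,1)@(3, 3): e=[-8,56,0] → ·  [on edge]
    (2,1)@(5, 3): e=[0,36,12] → █  [on edge]
    (4,1)@(9, 3): e=[16,-4,36] → ·
    (1,2)@(3, 5): e=[0,60,-12] → ·  [on edge]
    (2,2)@(5, 5): e=[8,40,0] → █  [on edge]
    (4,2)@(9, 5): e=[24,0,24] → ·  [on edge]
    (0,3)@(1, 7): e=[0,84,-36] → ·  [on edge]
    (2,3)@(5, 7): e=[16,44,-12] → ·
    (3,3)@(7, 7): e=[24,24,0] → █  [on edge]
    (4,4)@(9, 9): e=[40,8,0] → █  [on edge]
  covered (8 px):
    · · · █ ·
    · · █ █ ·
    · · █ █ ·
    · · · █ █
    · · · · █

Result: [12,36,0]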